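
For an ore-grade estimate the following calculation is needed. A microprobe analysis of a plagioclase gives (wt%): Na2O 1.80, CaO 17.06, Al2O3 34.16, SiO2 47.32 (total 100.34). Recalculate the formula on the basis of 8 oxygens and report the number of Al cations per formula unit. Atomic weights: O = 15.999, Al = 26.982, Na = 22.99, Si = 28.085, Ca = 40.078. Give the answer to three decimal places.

1.840 Al apfu

1.80 wt% Na2O ÷ 61.979 g/mol = 0.02904 mol, giving 0.05808 Na and 0.02904 O.
17.06 wt% CaO ÷ 56.077 g/mol = 0.30422 mol, giving 0.30422 Ca and 0.30422 O.
34.16 wt% Al2O3 ÷ 101.961 g/mol = 0.33503 mol, giving 0.67006 Al and 1.00509 O.
47.32 wt% SiO2 ÷ 60.083 g/mol = 0.78758 mol, giving 0.78758 Si and 1.57516 O.
Oxygen sums to 2.91351; scaling by 8/2.91351 = 2.74583 puts the formula on 8 O.
Al: 0.67006 × 2.74583 = 1.840 atoms per formula unit.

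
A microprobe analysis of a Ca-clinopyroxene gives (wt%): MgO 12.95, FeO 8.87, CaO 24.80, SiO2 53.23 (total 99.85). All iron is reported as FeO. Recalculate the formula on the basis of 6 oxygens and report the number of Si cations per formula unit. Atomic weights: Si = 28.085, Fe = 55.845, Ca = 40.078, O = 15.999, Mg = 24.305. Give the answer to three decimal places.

1.999 Si apfu

MgO: 12.95/40.304 = 0.32131 mol → 0.32131 mol Mg, 0.32131 mol O.
FeO: 8.87/71.844 = 0.12346 mol → 0.12346 mol Fe, 0.12346 mol O.
CaO: 24.80/56.077 = 0.44225 mol → 0.44225 mol Ca, 0.44225 mol O.
SiO2: 53.23/60.083 = 0.88594 mol → 0.88594 mol Si, 1.77188 mol O.
Total oxygen = 2.65890 mol. Normalization factor = 6/2.65890 = 2.25657.
Si per 6 O = 0.88594 × 2.25657 = 1.999.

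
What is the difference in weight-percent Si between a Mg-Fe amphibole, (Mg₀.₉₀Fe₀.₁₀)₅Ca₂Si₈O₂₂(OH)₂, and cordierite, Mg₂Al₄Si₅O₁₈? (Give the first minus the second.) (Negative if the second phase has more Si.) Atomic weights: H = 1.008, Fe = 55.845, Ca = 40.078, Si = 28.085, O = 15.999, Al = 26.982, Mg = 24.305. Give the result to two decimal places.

3.12 percentage points

Si in (Mg₀.₉₀Fe₀.₁₀)₅Ca₂Si₈O₂₂(OH)₂: molar mass 828.123 g/mol; 8×28.085 = 224.680 g → 27.13 wt%.
Si in Mg₂Al₄Si₅O₁₈: molar mass 584.945 g/mol; 5×28.085 = 140.425 g → 24.01 wt%.
Difference = 27.13 − 24.01 = 3.12 percentage points.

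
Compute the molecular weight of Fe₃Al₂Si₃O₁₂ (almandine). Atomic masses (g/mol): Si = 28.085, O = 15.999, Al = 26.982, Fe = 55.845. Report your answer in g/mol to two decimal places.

497.74 g/mol

M = 3(55.845) + 2(26.982) + 3(28.085) + 12(15.999)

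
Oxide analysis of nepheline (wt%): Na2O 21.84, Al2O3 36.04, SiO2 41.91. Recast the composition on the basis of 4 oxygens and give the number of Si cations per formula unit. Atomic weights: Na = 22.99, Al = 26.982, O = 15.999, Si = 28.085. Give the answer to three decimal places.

Na2O (M=61.979): mol = 0.35238; Na = 0.70476, O = 0.35238.
Al2O3 (M=101.961): mol = 0.35347; Al = 0.70694, O = 1.06041.
SiO2 (M=60.083): mol = 0.69754; Si = 0.69754, O = 1.39508.
ΣO = 2.80787; factor = 4/ΣO = 1.42457.
Si apfu = 0.69754 × 1.42457 = 0.994.

0.994 Si apfu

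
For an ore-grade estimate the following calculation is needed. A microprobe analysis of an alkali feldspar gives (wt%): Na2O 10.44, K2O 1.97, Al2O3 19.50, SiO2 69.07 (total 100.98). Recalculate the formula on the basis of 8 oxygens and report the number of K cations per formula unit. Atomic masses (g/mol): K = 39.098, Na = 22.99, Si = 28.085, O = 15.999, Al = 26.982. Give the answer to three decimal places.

Na2O: 10.44/61.979 = 0.16844 mol → 0.33688 mol Na, 0.16844 mol O.
K2O: 1.97/94.195 = 0.02091 mol → 0.04182 mol K, 0.02091 mol O.
Al2O3: 19.50/101.961 = 0.19125 mol → 0.38250 mol Al, 0.57375 mol O.
SiO2: 69.07/60.083 = 1.14958 mol → 1.14958 mol Si, 2.29916 mol O.
Total oxygen = 3.06226 mol. Normalization factor = 8/3.06226 = 2.61245.
K per 8 O = 0.04182 × 2.61245 = 0.109.

0.109 K apfu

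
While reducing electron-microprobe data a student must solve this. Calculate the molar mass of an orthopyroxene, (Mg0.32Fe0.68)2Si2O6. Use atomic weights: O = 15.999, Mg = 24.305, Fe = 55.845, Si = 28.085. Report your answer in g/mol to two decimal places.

243.67 g/mol

M = 0.64·24.305 + 1.36·55.845 + 2·28.085 + 6·15.999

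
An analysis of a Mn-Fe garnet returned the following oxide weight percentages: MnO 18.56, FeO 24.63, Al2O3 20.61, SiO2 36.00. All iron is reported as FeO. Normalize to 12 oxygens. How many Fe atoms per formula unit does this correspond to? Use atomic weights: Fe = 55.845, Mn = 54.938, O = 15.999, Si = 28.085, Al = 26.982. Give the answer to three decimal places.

MnO: 18.56/70.937 = 0.26164 mol → 0.26164 mol Mn, 0.26164 mol O.
FeO: 24.63/71.844 = 0.34283 mol → 0.34283 mol Fe, 0.34283 mol O.
Al2O3: 20.61/101.961 = 0.20214 mol → 0.40428 mol Al, 0.60642 mol O.
SiO2: 36.00/60.083 = 0.59917 mol → 0.59917 mol Si, 1.19834 mol O.
Total oxygen = 2.40923 mol. Normalization factor = 12/2.40923 = 4.98084.
Fe per 12 O = 0.34283 × 4.98084 = 1.708.

1.708 Fe apfu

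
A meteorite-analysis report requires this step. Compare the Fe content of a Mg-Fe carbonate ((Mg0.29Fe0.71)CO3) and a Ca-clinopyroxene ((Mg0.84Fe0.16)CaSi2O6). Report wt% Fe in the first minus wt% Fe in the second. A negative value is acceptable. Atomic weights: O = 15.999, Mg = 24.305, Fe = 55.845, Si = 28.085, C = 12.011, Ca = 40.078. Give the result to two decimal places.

M((Mg0.29Fe0.71)CO3) = 106.706 g/mol, so wt% Fe = 39.650/106.706 × 100 = 37.16%.
M((Mg0.84Fe0.16)CaSi2O6) = 221.593 g/mol, so wt% Fe = 8.935/221.593 × 100 = 4.03%.
37.16 − 4.03 = 33.13 pp.

33.13 percentage points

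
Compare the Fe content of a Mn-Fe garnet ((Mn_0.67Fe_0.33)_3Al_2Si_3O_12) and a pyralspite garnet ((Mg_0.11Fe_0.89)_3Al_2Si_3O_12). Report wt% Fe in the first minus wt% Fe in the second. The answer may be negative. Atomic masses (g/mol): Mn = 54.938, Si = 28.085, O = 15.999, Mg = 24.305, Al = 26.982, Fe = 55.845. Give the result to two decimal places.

-19.45 percentage points

M((Mn_0.67Fe_0.33)_3Al_2Si_3O_12) = 495.919 g/mol, so wt% Fe = 55.287/495.919 × 100 = 11.15%.
M((Mg_0.11Fe_0.89)_3Al_2Si_3O_12) = 487.334 g/mol, so wt% Fe = 149.106/487.334 × 100 = 30.60%.
11.15 − 30.60 = -19.45 pp.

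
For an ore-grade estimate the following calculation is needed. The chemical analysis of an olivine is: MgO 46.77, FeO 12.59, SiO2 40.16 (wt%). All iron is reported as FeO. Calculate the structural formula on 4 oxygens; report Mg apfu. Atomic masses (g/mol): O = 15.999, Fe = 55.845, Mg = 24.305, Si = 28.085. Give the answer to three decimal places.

46.77 wt% MgO ÷ 40.304 g/mol = 1.16043 mol, giving 1.16043 Mg and 1.16043 O.
12.59 wt% FeO ÷ 71.844 g/mol = 0.17524 mol, giving 0.17524 Fe and 0.17524 O.
40.16 wt% SiO2 ÷ 60.083 g/mol = 0.66841 mol, giving 0.66841 Si and 1.33682 O.
Oxygen sums to 2.67249; scaling by 4/2.67249 = 1.49673 puts the formula on 4 O.
Mg: 1.16043 × 1.49673 = 1.737 atoms per formula unit.

1.737 Mg apfu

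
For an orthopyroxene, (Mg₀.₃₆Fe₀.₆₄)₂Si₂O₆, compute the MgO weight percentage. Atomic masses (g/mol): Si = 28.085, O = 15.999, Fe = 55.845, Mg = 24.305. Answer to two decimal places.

M((Mg₀.₃₆Fe₀.₆₄)₂Si₂O₆) = 241.145 g/mol; M(MgO) = 40.304 g/mol.
Moles MgO per formula unit = 0.72 Mg ÷ 1 = 0.7200.
MgO fraction = (0.7200 × 40.304) / 241.145 = 29.019/241.145 = 0.1203.

12.03 wt%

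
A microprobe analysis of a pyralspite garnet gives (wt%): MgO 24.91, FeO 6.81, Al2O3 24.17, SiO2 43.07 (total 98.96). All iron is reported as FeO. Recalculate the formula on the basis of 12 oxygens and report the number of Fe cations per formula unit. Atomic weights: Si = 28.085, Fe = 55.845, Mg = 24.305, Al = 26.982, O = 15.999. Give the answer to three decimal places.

0.398 Fe apfu

MgO: 24.91/40.304 = 0.61805 mol → 0.61805 mol Mg, 0.61805 mol O.
FeO: 6.81/71.844 = 0.09479 mol → 0.09479 mol Fe, 0.09479 mol O.
Al2O3: 24.17/101.961 = 0.23705 mol → 0.47410 mol Al, 0.71115 mol O.
SiO2: 43.07/60.083 = 0.71684 mol → 0.71684 mol Si, 1.43368 mol O.
Total oxygen = 2.85767 mol. Normalization factor = 12/2.85767 = 4.19923.
Fe per 12 O = 0.09479 × 4.19923 = 0.398.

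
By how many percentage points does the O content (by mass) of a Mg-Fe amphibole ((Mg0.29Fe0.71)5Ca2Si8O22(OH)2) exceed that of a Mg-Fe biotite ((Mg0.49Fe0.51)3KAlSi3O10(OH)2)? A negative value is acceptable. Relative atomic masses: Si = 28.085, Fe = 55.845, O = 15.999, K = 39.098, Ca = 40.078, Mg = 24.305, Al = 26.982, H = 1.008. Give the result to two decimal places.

M((Mg0.29Fe0.71)5Ca2Si8O22(OH)2) = 924.320 g/mol, so wt% O = 383.976/924.320 × 100 = 41.54%.
M((Mg0.49Fe0.51)3KAlSi3O10(OH)2) = 465.510 g/mol, so wt% O = 191.988/465.510 × 100 = 41.24%.
41.54 − 41.24 = 0.30 pp.

0.30 percentage points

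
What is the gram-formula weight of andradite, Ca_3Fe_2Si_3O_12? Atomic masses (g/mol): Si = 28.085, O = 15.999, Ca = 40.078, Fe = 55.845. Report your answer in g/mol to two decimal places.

M = 3·40.078 + 2·55.845 + 3·28.085 + 12·15.999

508.17 g/mol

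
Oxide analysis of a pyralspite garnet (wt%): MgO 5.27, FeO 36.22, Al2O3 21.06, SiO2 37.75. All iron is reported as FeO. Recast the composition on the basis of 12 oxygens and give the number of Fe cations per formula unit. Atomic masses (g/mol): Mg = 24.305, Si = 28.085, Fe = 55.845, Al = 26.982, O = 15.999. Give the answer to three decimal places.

2.409 Fe apfu

MgO: 5.27/40.304 = 0.13076 mol → 0.13076 mol Mg, 0.13076 mol O.
FeO: 36.22/71.844 = 0.50415 mol → 0.50415 mol Fe, 0.50415 mol O.
Al2O3: 21.06/101.961 = 0.20655 mol → 0.41310 mol Al, 0.61965 mol O.
SiO2: 37.75/60.083 = 0.62830 mol → 0.62830 mol Si, 1.25660 mol O.
Total oxygen = 2.51116 mol. Normalization factor = 12/2.51116 = 4.77867.
Fe per 12 O = 0.50415 × 4.77867 = 2.409.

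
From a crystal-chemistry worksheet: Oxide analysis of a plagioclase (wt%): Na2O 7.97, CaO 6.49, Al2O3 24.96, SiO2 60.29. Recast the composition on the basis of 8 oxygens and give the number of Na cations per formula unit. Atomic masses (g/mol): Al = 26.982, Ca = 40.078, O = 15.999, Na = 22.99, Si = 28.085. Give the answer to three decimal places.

7.97 wt% Na2O ÷ 61.979 g/mol = 0.12859 mol, giving 0.25718 Na and 0.12859 O.
6.49 wt% CaO ÷ 56.077 g/mol = 0.11573 mol, giving 0.11573 Ca and 0.11573 O.
24.96 wt% Al2O3 ÷ 101.961 g/mol = 0.24480 mol, giving 0.48960 Al and 0.73440 O.
60.29 wt% SiO2 ÷ 60.083 g/mol = 1.00345 mol, giving 1.00345 Si and 2.00690 O.
Oxygen sums to 2.98562; scaling by 8/2.98562 = 2.67951 puts the formula on 8 O.
Na: 0.25718 × 2.67951 = 0.689 atoms per formula unit.

0.689 Na apfu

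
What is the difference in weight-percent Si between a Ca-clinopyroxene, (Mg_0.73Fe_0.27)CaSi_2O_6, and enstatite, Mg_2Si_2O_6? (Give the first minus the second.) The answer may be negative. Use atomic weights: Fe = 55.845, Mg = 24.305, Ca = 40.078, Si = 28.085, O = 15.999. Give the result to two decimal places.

First mineral: 56.170 g Si in 225.063 g formula = 24.96 wt% Si.
Second mineral: 56.170 g Si in 200.774 g formula = 27.98 wt% Si.
24.96% − 27.98% gives a difference of -3.02 percentage points.

-3.02 percentage points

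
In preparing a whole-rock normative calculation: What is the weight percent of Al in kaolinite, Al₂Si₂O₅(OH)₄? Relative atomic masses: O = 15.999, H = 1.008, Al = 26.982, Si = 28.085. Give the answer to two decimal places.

20.90 mass %

Formula mass = 2·26.982 + 2·28.085 + 9·15.999 + 4·1.008 = 258.157 g/mol, of which 53.964 g is Al.
So Al makes up 53.964/258.157 = 0.2090 of the mass, i.e. 20.90%.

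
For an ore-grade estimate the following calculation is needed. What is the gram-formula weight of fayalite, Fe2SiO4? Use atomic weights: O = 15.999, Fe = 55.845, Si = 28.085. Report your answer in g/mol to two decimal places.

203.77 g/mol

Fe: 2 × 55.845 = 111.6900
Si: 1 × 28.085 = 28.0850
O: 4 × 15.999 = 63.9960
Summing the contributions gives the formula mass.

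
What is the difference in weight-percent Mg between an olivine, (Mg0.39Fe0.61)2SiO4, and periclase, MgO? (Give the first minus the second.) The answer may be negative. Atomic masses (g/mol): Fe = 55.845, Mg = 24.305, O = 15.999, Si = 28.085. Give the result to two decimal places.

Mg in (Mg0.39Fe0.61)2SiO4: molar mass 179.170 g/mol; 0.78×24.305 = 18.958 g → 10.58 wt%.
Mg in MgO: molar mass 40.304 g/mol; 1×24.305 = 24.305 g → 60.30 wt%.
Difference = 10.58 − 60.30 = -49.72 percentage points.

-49.72 percentage points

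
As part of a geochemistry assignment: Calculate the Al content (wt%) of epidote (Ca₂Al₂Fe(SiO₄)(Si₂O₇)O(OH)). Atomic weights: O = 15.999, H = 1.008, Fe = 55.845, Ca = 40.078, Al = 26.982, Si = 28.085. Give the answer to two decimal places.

M(Ca₂Al₂Fe(SiO₄)(Si₂O₇)O(OH)) = 483.215 g/mol.
Al contributes 2 × 26.982 = 53.964 g per mole.
53.964/483.215 = 0.1117 → 11.17%.

11.17 wt%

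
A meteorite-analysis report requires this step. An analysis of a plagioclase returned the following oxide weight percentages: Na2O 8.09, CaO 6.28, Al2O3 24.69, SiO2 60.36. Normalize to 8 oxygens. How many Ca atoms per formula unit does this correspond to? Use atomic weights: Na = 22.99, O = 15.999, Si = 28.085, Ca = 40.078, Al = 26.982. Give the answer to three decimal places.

8.09 wt% Na2O ÷ 61.979 g/mol = 0.13053 mol, giving 0.26106 Na and 0.13053 O.
6.28 wt% CaO ÷ 56.077 g/mol = 0.11199 mol, giving 0.11199 Ca and 0.11199 O.
24.69 wt% Al2O3 ÷ 101.961 g/mol = 0.24215 mol, giving 0.48430 Al and 0.72645 O.
60.36 wt% SiO2 ÷ 60.083 g/mol = 1.00461 mol, giving 1.00461 Si and 2.00922 O.
Oxygen sums to 2.97819; scaling by 8/2.97819 = 2.68620 puts the formula on 8 O.
Ca: 0.11199 × 2.68620 = 0.301 atoms per formula unit.

0.301 Ca apfu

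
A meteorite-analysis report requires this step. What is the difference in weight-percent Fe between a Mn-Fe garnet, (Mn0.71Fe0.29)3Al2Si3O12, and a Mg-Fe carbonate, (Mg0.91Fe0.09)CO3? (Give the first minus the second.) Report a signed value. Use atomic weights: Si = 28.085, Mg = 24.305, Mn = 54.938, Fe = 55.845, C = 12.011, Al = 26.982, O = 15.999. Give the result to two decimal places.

Fe in (Mn0.71Fe0.29)3Al2Si3O12: molar mass 495.810 g/mol; 0.87×55.845 = 48.585 g → 9.80 wt%.
Fe in (Mg0.91Fe0.09)CO3: molar mass 87.152 g/mol; 0.09×55.845 = 5.026 g → 5.77 wt%.
Difference = 9.80 − 5.77 = 4.03 percentage points.

4.03 percentage points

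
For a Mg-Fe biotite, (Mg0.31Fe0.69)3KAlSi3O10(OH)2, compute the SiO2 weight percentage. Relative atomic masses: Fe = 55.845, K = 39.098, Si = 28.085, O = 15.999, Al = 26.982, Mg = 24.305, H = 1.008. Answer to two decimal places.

M((Mg0.31Fe0.69)3KAlSi3O10(OH)2) = 482.542 g/mol; M(SiO2) = 60.083 g/mol.
Moles SiO2 per formula unit = 3 Si ÷ 1 = 3.0000.
SiO2 fraction = (3.0000 × 60.083) / 482.542 = 180.249/482.542 = 0.3735.

37.35 wt%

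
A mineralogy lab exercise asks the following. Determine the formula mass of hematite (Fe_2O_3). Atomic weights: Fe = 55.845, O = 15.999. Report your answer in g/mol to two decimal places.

159.69 g/mol

The formula mass is the sum 2×55.845 + 3×15.999.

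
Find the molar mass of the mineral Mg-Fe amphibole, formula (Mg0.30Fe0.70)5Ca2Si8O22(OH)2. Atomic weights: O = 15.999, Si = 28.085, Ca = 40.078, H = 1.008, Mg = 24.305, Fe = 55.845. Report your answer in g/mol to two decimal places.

Mg: 1.50 × 24.305 = 36.4575
Fe: 3.50 × 55.845 = 195.4575
Ca: 2 × 40.078 = 80.1560
Si: 8 × 28.085 = 224.6800
O: 24 × 15.999 = 383.9760
H: 2 × 1.008 = 2.0160
Summing the contributions gives the formula mass.

922.74 g/mol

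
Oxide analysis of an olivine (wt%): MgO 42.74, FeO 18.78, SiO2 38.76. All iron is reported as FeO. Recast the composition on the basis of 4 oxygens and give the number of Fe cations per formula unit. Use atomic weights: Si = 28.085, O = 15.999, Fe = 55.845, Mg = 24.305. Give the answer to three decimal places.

MgO (M=40.304): mol = 1.06044; Mg = 1.06044, O = 1.06044.
FeO (M=71.844): mol = 0.26140; Fe = 0.26140, O = 0.26140.
SiO2 (M=60.083): mol = 0.64511; Si = 0.64511, O = 1.29022.
ΣO = 2.61206; factor = 4/ΣO = 1.53136.
Fe apfu = 0.26140 × 1.53136 = 0.400.

0.400 Fe apfu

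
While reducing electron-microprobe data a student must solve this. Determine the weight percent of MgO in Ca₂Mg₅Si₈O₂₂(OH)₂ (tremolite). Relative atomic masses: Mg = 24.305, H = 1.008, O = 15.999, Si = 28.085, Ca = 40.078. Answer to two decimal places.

24.81 wt%

M(Ca₂Mg₅Si₈O₂₂(OH)₂) = 812.353 g/mol; M(MgO) = 40.304 g/mol.
Moles MgO per formula unit = 5 Mg ÷ 1 = 5.0000.
MgO fraction = (5.0000 × 40.304) / 812.353 = 201.520/812.353 = 0.2481.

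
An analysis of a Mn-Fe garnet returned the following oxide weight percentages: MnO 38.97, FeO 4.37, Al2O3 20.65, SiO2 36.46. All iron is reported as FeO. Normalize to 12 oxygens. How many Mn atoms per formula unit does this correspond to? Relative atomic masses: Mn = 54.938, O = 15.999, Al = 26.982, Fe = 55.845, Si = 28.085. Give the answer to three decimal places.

2.711 Mn apfu

MnO: 38.97/70.937 = 0.54936 mol → 0.54936 mol Mn, 0.54936 mol O.
FeO: 4.37/71.844 = 0.06083 mol → 0.06083 mol Fe, 0.06083 mol O.
Al2O3: 20.65/101.961 = 0.20253 mol → 0.40506 mol Al, 0.60759 mol O.
SiO2: 36.46/60.083 = 0.60683 mol → 0.60683 mol Si, 1.21366 mol O.
Total oxygen = 2.43144 mol. Normalization factor = 12/2.43144 = 4.93535.
Mn per 12 O = 0.54936 × 4.93535 = 2.711.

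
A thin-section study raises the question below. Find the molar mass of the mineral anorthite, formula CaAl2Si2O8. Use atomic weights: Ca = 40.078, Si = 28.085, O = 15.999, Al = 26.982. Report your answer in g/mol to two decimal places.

278.20 g/mol

M = 1(40.078) + 2(26.982) + 2(28.085) + 8(15.999)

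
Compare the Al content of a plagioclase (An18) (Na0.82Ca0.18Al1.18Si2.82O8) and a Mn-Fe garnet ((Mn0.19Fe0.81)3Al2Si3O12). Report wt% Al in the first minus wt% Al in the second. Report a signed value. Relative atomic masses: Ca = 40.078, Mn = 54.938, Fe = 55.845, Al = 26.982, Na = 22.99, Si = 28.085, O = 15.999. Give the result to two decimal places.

Al in Na0.82Ca0.18Al1.18Si2.82O8: molar mass 265.096 g/mol; 1.18×26.982 = 31.839 g → 12.01 wt%.
Al in (Mn0.19Fe0.81)3Al2Si3O12: molar mass 497.225 g/mol; 2×26.982 = 53.964 g → 10.85 wt%.
Difference = 12.01 − 10.85 = 1.16 percentage points.

1.16 percentage points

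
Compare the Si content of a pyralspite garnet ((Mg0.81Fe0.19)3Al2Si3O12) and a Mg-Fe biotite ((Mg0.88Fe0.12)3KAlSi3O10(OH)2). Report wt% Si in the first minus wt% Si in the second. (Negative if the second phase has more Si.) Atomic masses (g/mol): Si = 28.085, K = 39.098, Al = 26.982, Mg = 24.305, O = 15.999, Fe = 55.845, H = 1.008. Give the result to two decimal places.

0.35 percentage points

M((Mg0.81Fe0.19)3Al2Si3O12) = 421.100 g/mol, so wt% Si = 84.255/421.100 × 100 = 20.01%.
M((Mg0.88Fe0.12)3KAlSi3O10(OH)2) = 428.608 g/mol, so wt% Si = 84.255/428.608 × 100 = 19.66%.
20.01 − 19.66 = 0.35 pp.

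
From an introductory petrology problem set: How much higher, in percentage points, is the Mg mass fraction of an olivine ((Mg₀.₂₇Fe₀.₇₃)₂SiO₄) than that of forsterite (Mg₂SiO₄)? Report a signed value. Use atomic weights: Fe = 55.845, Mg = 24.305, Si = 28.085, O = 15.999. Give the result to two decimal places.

-27.52 percentage points

First mineral: 13.125 g Mg in 186.739 g formula = 7.03 wt% Mg.
Second mineral: 48.610 g Mg in 140.691 g formula = 34.55 wt% Mg.
7.03% − 34.55% gives a difference of -27.52 percentage points.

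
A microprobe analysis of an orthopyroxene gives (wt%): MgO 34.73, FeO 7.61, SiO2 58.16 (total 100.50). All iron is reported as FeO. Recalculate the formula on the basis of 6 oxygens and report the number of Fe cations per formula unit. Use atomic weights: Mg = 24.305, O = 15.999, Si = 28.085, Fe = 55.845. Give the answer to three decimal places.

MgO: 34.73/40.304 = 0.86170 mol → 0.86170 mol Mg, 0.86170 mol O.
FeO: 7.61/71.844 = 0.10592 mol → 0.10592 mol Fe, 0.10592 mol O.
SiO2: 58.16/60.083 = 0.96799 mol → 0.96799 mol Si, 1.93598 mol O.
Total oxygen = 2.90360 mol. Normalization factor = 6/2.90360 = 2.06640.
Fe per 6 O = 0.10592 × 2.06640 = 0.219.

0.219 Fe apfu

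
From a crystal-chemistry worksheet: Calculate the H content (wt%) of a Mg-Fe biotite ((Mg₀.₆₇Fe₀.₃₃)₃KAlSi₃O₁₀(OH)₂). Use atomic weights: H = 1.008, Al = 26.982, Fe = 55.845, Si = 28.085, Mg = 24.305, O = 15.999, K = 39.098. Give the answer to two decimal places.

Formula mass = 2.01×24.305 + 0.99×55.845 + 1×39.098 + 1×26.982 + 3×28.085 + 12×15.999 + 2×1.008 = 448.479 g/mol, of which 2.016 g is H.
So H makes up 2.016/448.479 = 0.0045 of the mass, i.e. 0.45%.

0.45 wt%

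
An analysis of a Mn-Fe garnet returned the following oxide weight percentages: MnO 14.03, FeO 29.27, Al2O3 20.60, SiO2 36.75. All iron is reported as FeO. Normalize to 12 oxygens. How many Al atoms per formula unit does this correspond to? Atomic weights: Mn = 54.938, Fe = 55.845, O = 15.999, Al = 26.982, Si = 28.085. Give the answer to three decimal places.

1.992 Al apfu

MnO: 14.03/70.937 = 0.19778 mol → 0.19778 mol Mn, 0.19778 mol O.
FeO: 29.27/71.844 = 0.40741 mol → 0.40741 mol Fe, 0.40741 mol O.
Al2O3: 20.60/101.961 = 0.20204 mol → 0.40408 mol Al, 0.60612 mol O.
SiO2: 36.75/60.083 = 0.61165 mol → 0.61165 mol Si, 1.22330 mol O.
Total oxygen = 2.43461 mol. Normalization factor = 12/2.43461 = 4.92892.
Al per 12 O = 0.40408 × 4.92892 = 1.992.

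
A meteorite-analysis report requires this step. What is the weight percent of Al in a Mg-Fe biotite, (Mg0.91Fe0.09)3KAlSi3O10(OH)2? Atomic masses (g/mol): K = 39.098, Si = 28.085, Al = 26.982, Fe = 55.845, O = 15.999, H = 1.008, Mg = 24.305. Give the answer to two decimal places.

M((Mg0.91Fe0.09)3KAlSi3O10(OH)2) = 425.770 g/mol.
Al contributes 1 × 26.982 = 26.982 g per mole.
26.982/425.770 = 0.0634 → 6.34%.

6.34 weight percent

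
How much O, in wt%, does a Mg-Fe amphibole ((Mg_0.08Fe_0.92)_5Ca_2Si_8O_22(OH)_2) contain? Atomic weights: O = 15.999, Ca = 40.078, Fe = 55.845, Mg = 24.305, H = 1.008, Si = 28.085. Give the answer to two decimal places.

40.10 wt%

Formula mass = 0.40×24.305 + 4.60×55.845 + 2×40.078 + 8×28.085 + 24×15.999 + 2×1.008 = 957.437 g/mol, of which 383.976 g is O.
So O makes up 383.976/957.437 = 0.4010 of the mass, i.e. 40.10%.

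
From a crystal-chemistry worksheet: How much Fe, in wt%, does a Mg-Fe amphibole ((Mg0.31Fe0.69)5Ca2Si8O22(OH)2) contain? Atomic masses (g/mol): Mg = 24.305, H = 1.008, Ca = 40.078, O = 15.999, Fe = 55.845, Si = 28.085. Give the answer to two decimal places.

20.92 wt%

Molar mass of (Mg0.31Fe0.69)5Ca2Si8O22(OH)2: 1.55×24.305 + 3.45×55.845 + 2×40.078 + 8×28.085 + 24×15.999 + 2×1.008 = 921.166 g/mol.
Mass of Fe per formula unit: 3.45 × 55.845 = 192.665 g.
Weight fraction Fe = 192.665 / 921.166 = 0.2092.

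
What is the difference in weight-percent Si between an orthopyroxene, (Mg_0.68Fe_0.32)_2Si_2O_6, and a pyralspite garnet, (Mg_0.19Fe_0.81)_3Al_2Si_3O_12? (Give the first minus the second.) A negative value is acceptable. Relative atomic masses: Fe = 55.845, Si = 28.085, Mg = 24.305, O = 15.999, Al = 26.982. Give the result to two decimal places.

First mineral: 56.170 g Si in 220.960 g formula = 25.42 wt% Si.
Second mineral: 84.255 g Si in 479.764 g formula = 17.56 wt% Si.
25.42% − 17.56% gives a difference of 7.86 percentage points.

7.86 percentage points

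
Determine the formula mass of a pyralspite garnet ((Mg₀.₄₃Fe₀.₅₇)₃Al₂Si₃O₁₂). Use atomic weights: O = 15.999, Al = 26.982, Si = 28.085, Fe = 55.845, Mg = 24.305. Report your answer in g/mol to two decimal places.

The formula mass is the sum 1.29×24.305 + 1.71×55.845 + 2×26.982 + 3×28.085 + 12×15.999.

457.06 g/mol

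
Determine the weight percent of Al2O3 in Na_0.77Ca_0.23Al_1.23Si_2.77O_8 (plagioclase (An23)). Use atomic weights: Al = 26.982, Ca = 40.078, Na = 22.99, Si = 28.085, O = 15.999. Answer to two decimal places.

23.58 wt%

Molar mass of Na_0.77Ca_0.23Al_1.23Si_2.77O_8 = 0.77*22.99 + 0.23*40.078 + 1.23*26.982 + 2.77*28.085 + 8*15.999 = 265.896 g/mol.
Each formula unit contains 1.23 Al, equivalent to 1.23/2 = 0.6150 mol Al2O3.
M(Al2O3) = 2×26.982 + 3×15.999 = 101.961 g/mol.
Mass of Al2O3 per formula unit = 0.6150 × 101.961 = 62.706 g.
Al2O3 wt% = 62.706 / 265.896 × 100 = 23.58%.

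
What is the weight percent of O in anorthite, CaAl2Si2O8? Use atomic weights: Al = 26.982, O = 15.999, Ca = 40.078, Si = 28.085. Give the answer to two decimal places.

46.01 weight percent

M(CaAl2Si2O8) = 278.204 g/mol.
O contributes 8 × 15.999 = 127.992 g per mole.
127.992/278.204 = 0.4601 → 46.01%.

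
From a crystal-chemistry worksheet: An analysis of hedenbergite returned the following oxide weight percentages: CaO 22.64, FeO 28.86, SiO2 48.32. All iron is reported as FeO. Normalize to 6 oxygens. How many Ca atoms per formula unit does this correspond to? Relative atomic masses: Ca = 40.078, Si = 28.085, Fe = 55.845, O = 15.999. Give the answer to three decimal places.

1.004 Ca apfu

CaO: 22.64/56.077 = 0.40373 mol → 0.40373 mol Ca, 0.40373 mol O.
FeO: 28.86/71.844 = 0.40170 mol → 0.40170 mol Fe, 0.40170 mol O.
SiO2: 48.32/60.083 = 0.80422 mol → 0.80422 mol Si, 1.60844 mol O.
Total oxygen = 2.41387 mol. Normalization factor = 6/2.41387 = 2.48564.
Ca per 6 O = 0.40373 × 2.48564 = 1.004.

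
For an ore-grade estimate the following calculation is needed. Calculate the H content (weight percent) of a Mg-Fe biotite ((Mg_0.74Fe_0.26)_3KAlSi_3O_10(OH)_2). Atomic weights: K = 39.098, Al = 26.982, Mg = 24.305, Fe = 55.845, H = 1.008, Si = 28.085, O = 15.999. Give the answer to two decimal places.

Molar mass of (Mg_0.74Fe_0.26)_3KAlSi_3O_10(OH)_2: 2.22·24.305 + 0.78·55.845 + 1·39.098 + 1·26.982 + 3·28.085 + 12·15.999 + 2·1.008 = 441.855 g/mol.
Mass of H per formula unit: 2 × 1.008 = 2.016 g.
Weight fraction H = 2.016 / 441.855 = 0.0046.

0.46 weight percent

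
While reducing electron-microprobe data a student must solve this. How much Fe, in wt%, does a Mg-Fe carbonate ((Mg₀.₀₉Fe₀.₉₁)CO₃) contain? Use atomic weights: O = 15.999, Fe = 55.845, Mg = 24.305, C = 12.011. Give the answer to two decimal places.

44.97 wt%

Molar mass of (Mg₀.₀₉Fe₀.₉₁)CO₃: 0.09*24.305 + 0.91*55.845 + 1*12.011 + 3*15.999 = 113.014 g/mol.
Mass of Fe per formula unit: 0.91 × 55.845 = 50.819 g.
Weight fraction Fe = 50.819 / 113.014 = 0.4497.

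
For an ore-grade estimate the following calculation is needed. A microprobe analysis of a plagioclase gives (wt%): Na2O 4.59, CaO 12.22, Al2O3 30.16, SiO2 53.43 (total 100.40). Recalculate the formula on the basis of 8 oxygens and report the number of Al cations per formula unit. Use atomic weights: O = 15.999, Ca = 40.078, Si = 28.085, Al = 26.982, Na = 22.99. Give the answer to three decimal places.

1.600 Al apfu

Na2O (M=61.979): mol = 0.07406; Na = 0.14812, O = 0.07406.
CaO (M=56.077): mol = 0.21791; Ca = 0.21791, O = 0.21791.
Al2O3 (M=101.961): mol = 0.29580; Al = 0.59160, O = 0.88740.
SiO2 (M=60.083): mol = 0.88927; Si = 0.88927, O = 1.77854.
ΣO = 2.95791; factor = 8/ΣO = 2.70461.
Al apfu = 0.59160 × 2.70461 = 1.600.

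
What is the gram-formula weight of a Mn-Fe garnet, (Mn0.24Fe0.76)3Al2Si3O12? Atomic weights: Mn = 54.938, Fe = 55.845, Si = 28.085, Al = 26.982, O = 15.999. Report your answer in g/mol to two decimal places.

497.09 g/mol

The formula mass is the sum 0.72*54.938 + 2.28*55.845 + 2*26.982 + 3*28.085 + 12*15.999.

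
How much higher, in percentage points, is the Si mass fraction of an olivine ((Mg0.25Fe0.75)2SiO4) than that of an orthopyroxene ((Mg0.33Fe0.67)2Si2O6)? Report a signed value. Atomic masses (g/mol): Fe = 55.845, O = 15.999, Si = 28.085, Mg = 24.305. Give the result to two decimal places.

-8.17 percentage points

First mineral: 28.085 g Si in 188.001 g formula = 14.94 wt% Si.
Second mineral: 56.170 g Si in 243.038 g formula = 23.11 wt% Si.
14.94% − 23.11% gives a difference of -8.17 percentage points.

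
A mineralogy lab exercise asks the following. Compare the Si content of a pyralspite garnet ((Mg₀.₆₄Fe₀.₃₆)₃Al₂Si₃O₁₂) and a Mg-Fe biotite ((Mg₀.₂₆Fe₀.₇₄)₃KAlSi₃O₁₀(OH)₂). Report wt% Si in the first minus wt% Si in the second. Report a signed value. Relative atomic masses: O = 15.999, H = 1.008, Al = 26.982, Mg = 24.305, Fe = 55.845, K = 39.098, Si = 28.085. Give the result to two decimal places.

First mineral: 84.255 g Si in 437.185 g formula = 19.27 wt% Si.
Second mineral: 84.255 g Si in 487.273 g formula = 17.29 wt% Si.
19.27% − 17.29% gives a difference of 1.98 percentage points.

1.98 percentage points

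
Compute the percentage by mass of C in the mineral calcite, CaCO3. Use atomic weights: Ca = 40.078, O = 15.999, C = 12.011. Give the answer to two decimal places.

12.00 wt%

Molar mass of CaCO3: 1·40.078 + 1·12.011 + 3·15.999 = 100.086 g/mol.
Mass of C per formula unit: 1 × 12.011 = 12.011 g.
Weight fraction C = 12.011 / 100.086 = 0.1200.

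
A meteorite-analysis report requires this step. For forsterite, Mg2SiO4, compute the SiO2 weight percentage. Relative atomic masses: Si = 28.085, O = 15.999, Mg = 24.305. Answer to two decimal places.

M(Mg2SiO4) = 140.691 g/mol; M(SiO2) = 60.083 g/mol.
Moles SiO2 per formula unit = 1 Si ÷ 1 = 1.0000.
SiO2 fraction = (1.0000 × 60.083) / 140.691 = 60.083/140.691 = 0.4271.

42.71 wt%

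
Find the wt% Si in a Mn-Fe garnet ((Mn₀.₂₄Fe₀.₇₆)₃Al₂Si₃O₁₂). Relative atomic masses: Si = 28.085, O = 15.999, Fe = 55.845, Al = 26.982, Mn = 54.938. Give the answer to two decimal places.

M((Mn₀.₂₄Fe₀.₇₆)₃Al₂Si₃O₁₂) = 497.089 g/mol.
Si contributes 3 × 28.085 = 84.255 g per mole.
84.255/497.089 = 0.1695 → 16.95%.

16.95 mass %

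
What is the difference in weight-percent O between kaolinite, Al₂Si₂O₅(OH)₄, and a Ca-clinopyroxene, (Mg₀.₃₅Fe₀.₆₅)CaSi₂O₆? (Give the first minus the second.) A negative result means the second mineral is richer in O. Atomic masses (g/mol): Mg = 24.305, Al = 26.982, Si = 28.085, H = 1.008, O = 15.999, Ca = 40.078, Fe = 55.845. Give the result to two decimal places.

O in Al₂Si₂O₅(OH)₄: molar mass 258.157 g/mol; 9×15.999 = 143.991 g → 55.78 wt%.
O in (Mg₀.₃₅Fe₀.₆₅)CaSi₂O₆: molar mass 237.048 g/mol; 6×15.999 = 95.994 g → 40.50 wt%.
Difference = 55.78 − 40.50 = 15.28 percentage points.

15.28 percentage points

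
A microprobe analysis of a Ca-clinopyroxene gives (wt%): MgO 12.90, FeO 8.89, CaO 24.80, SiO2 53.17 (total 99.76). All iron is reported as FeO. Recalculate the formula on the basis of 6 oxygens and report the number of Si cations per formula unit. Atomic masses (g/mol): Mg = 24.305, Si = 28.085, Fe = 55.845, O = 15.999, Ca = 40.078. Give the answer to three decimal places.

1.999 Si apfu

MgO: 12.90/40.304 = 0.32007 mol → 0.32007 mol Mg, 0.32007 mol O.
FeO: 8.89/71.844 = 0.12374 mol → 0.12374 mol Fe, 0.12374 mol O.
CaO: 24.80/56.077 = 0.44225 mol → 0.44225 mol Ca, 0.44225 mol O.
SiO2: 53.17/60.083 = 0.88494 mol → 0.88494 mol Si, 1.76988 mol O.
Total oxygen = 2.65594 mol. Normalization factor = 6/2.65594 = 2.25909.
Si per 6 O = 0.88494 × 2.25909 = 1.999.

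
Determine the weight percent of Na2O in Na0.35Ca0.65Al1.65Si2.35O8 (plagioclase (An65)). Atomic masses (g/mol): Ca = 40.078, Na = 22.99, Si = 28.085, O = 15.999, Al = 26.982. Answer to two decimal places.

3.98 wt%

M(Na0.35Ca0.65Al1.65Si2.35O8) = 272.609 g/mol; M(Na2O) = 61.979 g/mol.
Moles Na2O per formula unit = 0.35 Na ÷ 2 = 0.1750.
Na2O fraction = (0.1750 × 61.979) / 272.609 = 10.846/272.609 = 0.0398.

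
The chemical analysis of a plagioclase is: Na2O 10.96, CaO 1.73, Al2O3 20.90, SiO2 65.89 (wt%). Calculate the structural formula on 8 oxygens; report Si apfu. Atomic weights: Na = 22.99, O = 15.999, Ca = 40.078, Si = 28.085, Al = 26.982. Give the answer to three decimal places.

10.96 wt% Na2O ÷ 61.979 g/mol = 0.17683 mol, giving 0.35366 Na and 0.17683 O.
1.73 wt% CaO ÷ 56.077 g/mol = 0.03085 mol, giving 0.03085 Ca and 0.03085 O.
20.90 wt% Al2O3 ÷ 101.961 g/mol = 0.20498 mol, giving 0.40996 Al and 0.61494 O.
65.89 wt% SiO2 ÷ 60.083 g/mol = 1.09665 mol, giving 1.09665 Si and 2.19330 O.
Oxygen sums to 3.01592; scaling by 8/3.01592 = 2.65259 puts the formula on 8 O.
Si: 1.09665 × 2.65259 = 2.909 atoms per formula unit.

2.909 Si apfu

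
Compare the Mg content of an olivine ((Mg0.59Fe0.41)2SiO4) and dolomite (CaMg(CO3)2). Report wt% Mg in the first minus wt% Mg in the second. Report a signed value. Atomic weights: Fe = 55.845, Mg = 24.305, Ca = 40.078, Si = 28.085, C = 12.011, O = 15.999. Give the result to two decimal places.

4.04 percentage points

Mg in (Mg0.59Fe0.41)2SiO4: molar mass 166.554 g/mol; 1.18×24.305 = 28.680 g → 17.22 wt%.
Mg in CaMg(CO3)2: molar mass 184.399 g/mol; 1×24.305 = 24.305 g → 13.18 wt%.
Difference = 17.22 − 13.18 = 4.04 percentage points.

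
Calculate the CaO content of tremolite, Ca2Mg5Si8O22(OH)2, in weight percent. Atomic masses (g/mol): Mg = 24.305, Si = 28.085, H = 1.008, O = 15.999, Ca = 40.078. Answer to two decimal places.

Molar mass of Ca2Mg5Si8O22(OH)2 = 2×40.078 + 5×24.305 + 8×28.085 + 24×15.999 + 2×1.008 = 812.353 g/mol.
Each formula unit contains 2 Ca, equivalent to 2/1 = 2.0000 mol CaO.
M(CaO) = 1×40.078 + 1×15.999 = 56.077 g/mol.
Mass of CaO per formula unit = 2.0000 × 56.077 = 112.154 g.
CaO wt% = 112.154 / 812.353 × 100 = 13.81%.

13.81 wt%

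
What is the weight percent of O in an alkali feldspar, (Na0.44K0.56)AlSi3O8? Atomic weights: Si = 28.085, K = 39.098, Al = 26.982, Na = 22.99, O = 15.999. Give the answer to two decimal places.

47.19 weight percent

Molar mass of (Na0.44K0.56)AlSi3O8: 0.44×22.99 + 0.56×39.098 + 1×26.982 + 3×28.085 + 8×15.999 = 271.239 g/mol.
Mass of O per formula unit: 8 × 15.999 = 127.992 g.
Weight fraction O = 127.992 / 271.239 = 0.4719.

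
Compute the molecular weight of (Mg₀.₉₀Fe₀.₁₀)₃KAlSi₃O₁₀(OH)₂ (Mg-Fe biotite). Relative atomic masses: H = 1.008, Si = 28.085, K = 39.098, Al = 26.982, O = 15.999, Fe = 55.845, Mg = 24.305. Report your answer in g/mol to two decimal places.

Mg: 2.70 × 24.305 = 65.6235
Fe: 0.30 × 55.845 = 16.7535
K: 1 × 39.098 = 39.0980
Al: 1 × 26.982 = 26.9820
Si: 3 × 28.085 = 84.2550
O: 12 × 15.999 = 191.9880
H: 2 × 1.008 = 2.0160
Summing the contributions gives the formula mass.

426.72 g/mol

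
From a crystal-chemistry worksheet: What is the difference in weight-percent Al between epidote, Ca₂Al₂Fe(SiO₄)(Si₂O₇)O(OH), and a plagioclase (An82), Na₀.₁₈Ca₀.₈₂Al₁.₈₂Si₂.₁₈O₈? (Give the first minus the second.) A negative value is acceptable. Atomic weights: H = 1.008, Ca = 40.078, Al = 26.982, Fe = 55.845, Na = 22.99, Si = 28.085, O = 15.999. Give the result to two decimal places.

M(Ca₂Al₂Fe(SiO₄)(Si₂O₇)O(OH)) = 483.215 g/mol, so wt% Al = 53.964/483.215 × 100 = 11.17%.
M(Na₀.₁₈Ca₀.₈₂Al₁.₈₂Si₂.₁₈O₈) = 275.327 g/mol, so wt% Al = 49.107/275.327 × 100 = 17.84%.
11.17 − 17.84 = -6.67 pp.

-6.67 percentage points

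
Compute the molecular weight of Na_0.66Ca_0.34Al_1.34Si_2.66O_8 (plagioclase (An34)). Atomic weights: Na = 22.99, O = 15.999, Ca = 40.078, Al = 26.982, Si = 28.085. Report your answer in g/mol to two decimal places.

M = 0.66·22.99 + 0.34·40.078 + 1.34·26.982 + 2.66·28.085 + 8·15.999

267.65 g/mol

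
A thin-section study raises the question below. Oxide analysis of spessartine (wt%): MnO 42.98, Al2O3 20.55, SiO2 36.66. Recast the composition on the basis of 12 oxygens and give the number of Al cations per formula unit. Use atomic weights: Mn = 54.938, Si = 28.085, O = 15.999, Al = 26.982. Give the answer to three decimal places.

1.990 Al apfu

MnO: 42.98/70.937 = 0.60589 mol → 0.60589 mol Mn, 0.60589 mol O.
Al2O3: 20.55/101.961 = 0.20155 mol → 0.40310 mol Al, 0.60465 mol O.
SiO2: 36.66/60.083 = 0.61016 mol → 0.61016 mol Si, 1.22032 mol O.
Total oxygen = 2.43086 mol. Normalization factor = 12/2.43086 = 4.93652.
Al per 12 O = 0.40310 × 4.93652 = 1.990.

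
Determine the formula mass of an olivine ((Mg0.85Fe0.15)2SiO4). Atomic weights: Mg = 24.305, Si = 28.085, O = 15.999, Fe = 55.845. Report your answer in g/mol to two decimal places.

150.15 g/mol

M = 1.70×24.305 + 0.30×55.845 + 1×28.085 + 4×15.999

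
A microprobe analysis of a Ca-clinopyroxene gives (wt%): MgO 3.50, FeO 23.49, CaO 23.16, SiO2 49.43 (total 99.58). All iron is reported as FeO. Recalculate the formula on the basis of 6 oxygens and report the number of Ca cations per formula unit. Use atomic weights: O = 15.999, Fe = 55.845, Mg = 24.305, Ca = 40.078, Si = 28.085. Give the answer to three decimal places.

1.002 Ca apfu

3.50 wt% MgO ÷ 40.304 g/mol = 0.08684 mol, giving 0.08684 Mg and 0.08684 O.
23.49 wt% FeO ÷ 71.844 g/mol = 0.32696 mol, giving 0.32696 Fe and 0.32696 O.
23.16 wt% CaO ÷ 56.077 g/mol = 0.41300 mol, giving 0.41300 Ca and 0.41300 O.
49.43 wt% SiO2 ÷ 60.083 g/mol = 0.82270 mol, giving 0.82270 Si and 1.64540 O.
Oxygen sums to 2.47220; scaling by 6/2.47220 = 2.42699 puts the formula on 6 O.
Ca: 0.41300 × 2.42699 = 1.002 atoms per formula unit.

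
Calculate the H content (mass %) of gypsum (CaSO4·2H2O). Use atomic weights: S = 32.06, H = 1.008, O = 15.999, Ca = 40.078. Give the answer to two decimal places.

2.34 mass %

Formula mass = 1×40.078 + 1×32.06 + 6×15.999 + 4×1.008 = 172.164 g/mol, of which 4.032 g is H.
So H makes up 4.032/172.164 = 0.0234 of the mass, i.e. 2.34%.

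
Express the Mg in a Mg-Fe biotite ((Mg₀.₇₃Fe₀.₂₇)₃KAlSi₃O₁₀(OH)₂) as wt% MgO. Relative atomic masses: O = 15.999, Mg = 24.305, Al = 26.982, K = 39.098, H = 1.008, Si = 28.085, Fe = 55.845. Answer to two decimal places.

19.93 wt%

Formula mass = 442.801 g/mol.
2.19 Mg → 2.1900 mol MgO per formula unit; M(MgO) = 40.304, so MgO mass = 88.266 g.
88.266/442.801 × 100 = 19.93 wt%.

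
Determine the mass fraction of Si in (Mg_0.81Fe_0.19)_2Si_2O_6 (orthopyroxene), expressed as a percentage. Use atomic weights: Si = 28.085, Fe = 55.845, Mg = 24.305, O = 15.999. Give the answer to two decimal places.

M((Mg_0.81Fe_0.19)_2Si_2O_6) = 212.759 g/mol.
Si contributes 2 × 28.085 = 56.170 g per mole.
56.170/212.759 = 0.2640 → 26.40%.

26.40 wt%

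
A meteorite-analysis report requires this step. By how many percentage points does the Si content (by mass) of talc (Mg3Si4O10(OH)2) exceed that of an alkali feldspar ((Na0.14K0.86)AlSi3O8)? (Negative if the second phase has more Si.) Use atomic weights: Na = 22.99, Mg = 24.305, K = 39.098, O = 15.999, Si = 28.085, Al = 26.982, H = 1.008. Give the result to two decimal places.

Si in Mg3Si4O10(OH)2: molar mass 379.259 g/mol; 4×28.085 = 112.340 g → 29.62 wt%.
Si in (Na0.14K0.86)AlSi3O8: molar mass 276.072 g/mol; 3×28.085 = 84.255 g → 30.52 wt%.
Difference = 29.62 − 30.52 = -0.90 percentage points.

-0.90 percentage points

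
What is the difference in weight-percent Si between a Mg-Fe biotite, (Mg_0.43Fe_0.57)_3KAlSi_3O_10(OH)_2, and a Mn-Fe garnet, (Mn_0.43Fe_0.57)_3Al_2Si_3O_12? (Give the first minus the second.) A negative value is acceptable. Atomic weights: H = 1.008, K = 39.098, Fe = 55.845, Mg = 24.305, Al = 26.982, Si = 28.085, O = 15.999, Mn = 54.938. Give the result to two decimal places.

Si in (Mg_0.43Fe_0.57)_3KAlSi_3O_10(OH)_2: molar mass 471.187 g/mol; 3×28.085 = 84.255 g → 17.88 wt%.
Si in (Mn_0.43Fe_0.57)_3Al_2Si_3O_12: molar mass 496.572 g/mol; 3×28.085 = 84.255 g → 16.97 wt%.
Difference = 17.88 − 16.97 = 0.91 percentage points.

0.91 percentage points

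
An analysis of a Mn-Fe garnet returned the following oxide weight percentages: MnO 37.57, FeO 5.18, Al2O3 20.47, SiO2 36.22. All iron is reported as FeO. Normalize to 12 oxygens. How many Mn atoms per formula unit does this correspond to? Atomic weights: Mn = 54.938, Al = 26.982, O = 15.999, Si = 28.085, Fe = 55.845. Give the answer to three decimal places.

2.637 Mn apfu

37.57 wt% MnO ÷ 70.937 g/mol = 0.52962 mol, giving 0.52962 Mn and 0.52962 O.
5.18 wt% FeO ÷ 71.844 g/mol = 0.07210 mol, giving 0.07210 Fe and 0.07210 O.
20.47 wt% Al2O3 ÷ 101.961 g/mol = 0.20076 mol, giving 0.40152 Al and 0.60228 O.
36.22 wt% SiO2 ÷ 60.083 g/mol = 0.60283 mol, giving 0.60283 Si and 1.20566 O.
Oxygen sums to 2.40966; scaling by 12/2.40966 = 4.97996 puts the formula on 12 O.
Mn: 0.52962 × 4.97996 = 2.637 atoms per formula unit.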